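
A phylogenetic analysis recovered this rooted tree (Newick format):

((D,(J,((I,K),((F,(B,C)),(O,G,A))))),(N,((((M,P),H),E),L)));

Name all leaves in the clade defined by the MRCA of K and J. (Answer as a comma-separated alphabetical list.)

A, B, C, F, G, I, J, K, O

Tracing K: it sits inside (I,K).
Tracing J: it sits inside (J,((I,K),((F,(B,C)),(O,G,A)))).
The smallest clade enclosing both is (J,((I,K),((F,(B,C)),(O,G,A)))); the answer is its 9 terminal taxa in alphabetical order.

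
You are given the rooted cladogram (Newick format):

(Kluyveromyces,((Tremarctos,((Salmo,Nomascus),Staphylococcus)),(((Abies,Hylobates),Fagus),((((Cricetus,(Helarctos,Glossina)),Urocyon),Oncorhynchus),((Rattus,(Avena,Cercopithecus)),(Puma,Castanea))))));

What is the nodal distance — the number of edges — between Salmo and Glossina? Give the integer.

The MRCA of Salmo and Glossina is the node subtending ((Tremarctos,((Salmo,Nomascus),Staphylococcus)),(((Abies,Hylobates),Fagus),((((Cricetus,(Helarctos,Glossina)),Urocyon),Oncorhynchus),((Rattus,(Avena,Cercopithecus)),(Puma,Castanea))))).
From Salmo up to that node: 4 branches. From Glossina up to the same node: 7 branches. Total: 4 + 7 = 11.

11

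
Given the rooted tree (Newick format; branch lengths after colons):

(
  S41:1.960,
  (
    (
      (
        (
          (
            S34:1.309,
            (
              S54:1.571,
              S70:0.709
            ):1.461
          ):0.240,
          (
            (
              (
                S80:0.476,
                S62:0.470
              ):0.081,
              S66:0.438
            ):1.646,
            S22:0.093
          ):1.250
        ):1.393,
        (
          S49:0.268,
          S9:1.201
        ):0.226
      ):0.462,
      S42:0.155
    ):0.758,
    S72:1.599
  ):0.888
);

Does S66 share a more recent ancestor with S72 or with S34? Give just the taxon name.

S34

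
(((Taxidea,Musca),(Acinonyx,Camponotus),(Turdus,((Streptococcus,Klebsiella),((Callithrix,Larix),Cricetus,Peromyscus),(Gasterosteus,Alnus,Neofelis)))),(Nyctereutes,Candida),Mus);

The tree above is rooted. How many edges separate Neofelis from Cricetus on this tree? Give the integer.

The MRCA of Neofelis and Cricetus is the node subtending ((Streptococcus,Klebsiella),((Callithrix,Larix),Cricetus,Peromyscus),(Gasterosteus,Alnus,Neofelis)).
From Neofelis up to that node: 2 branches. From Cricetus up to the same node: 2 branches. Total: 2 + 2 = 4.

4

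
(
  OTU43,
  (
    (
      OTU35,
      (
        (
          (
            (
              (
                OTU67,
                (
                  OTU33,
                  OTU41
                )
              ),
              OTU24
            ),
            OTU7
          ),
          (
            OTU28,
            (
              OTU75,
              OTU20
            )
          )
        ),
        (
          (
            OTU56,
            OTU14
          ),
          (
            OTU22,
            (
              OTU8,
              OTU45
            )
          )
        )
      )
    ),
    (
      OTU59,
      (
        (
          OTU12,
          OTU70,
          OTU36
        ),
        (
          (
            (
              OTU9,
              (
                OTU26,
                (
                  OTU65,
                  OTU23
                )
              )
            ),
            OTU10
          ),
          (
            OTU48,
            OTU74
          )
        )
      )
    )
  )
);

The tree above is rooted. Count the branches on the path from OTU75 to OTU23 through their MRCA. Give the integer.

14

The MRCA of OTU75 and OTU23 is the node subtending ((OTU35,(((((OTU67,(OTU33,OTU41)),OTU24),OTU7),(OTU28,(OTU75,OTU20))),((OTU56,OTU14),(OTU22,(OTU8,OTU45))))),(OTU59,((OTU12,OTU70,OTU36),(((OTU9,(OTU26,(OTU65,OTU23))),OTU10),(OTU48,OTU74))))).
From OTU75 up to that node: 6 branches. From OTU23 up to the same node: 8 branches. Total: 6 + 8 = 14.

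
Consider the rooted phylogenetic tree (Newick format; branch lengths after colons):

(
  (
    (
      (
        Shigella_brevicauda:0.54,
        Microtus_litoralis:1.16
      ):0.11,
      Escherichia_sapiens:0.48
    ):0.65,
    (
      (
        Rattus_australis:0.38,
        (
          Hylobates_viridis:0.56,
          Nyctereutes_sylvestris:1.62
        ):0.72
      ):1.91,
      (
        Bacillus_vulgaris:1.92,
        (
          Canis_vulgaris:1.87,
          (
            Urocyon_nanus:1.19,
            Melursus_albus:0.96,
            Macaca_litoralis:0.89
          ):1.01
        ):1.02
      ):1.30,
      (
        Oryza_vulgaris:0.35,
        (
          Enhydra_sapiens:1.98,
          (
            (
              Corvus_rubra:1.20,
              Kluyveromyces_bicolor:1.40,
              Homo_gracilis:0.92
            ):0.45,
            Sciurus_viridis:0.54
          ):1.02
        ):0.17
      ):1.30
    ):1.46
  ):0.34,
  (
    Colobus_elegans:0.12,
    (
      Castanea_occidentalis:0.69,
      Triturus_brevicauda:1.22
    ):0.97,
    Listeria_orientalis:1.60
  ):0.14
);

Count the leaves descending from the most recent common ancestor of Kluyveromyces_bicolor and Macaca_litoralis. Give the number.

The MRCA of Kluyveromyces_bicolor and Macaca_litoralis is the node subtending ((Rattus_australis,(Hylobates_viridis,Nyctereutes_sylvestris)),(Bacillus_vulgaris,(Canis_vulgaris,(Urocyon_nanus,Melursus_albus,Macaca_litoralis))),(Oryza_vulgaris,(Enhydra_sapiens,((Corvus_rubra,Kluyveromyces_bicolor,Homo_gracilis),Sciurus_viridis)))).
That clade contains 14 terminal taxa: Bacillus_vulgaris, Canis_vulgaris, Corvus_rubra, Enhydra_sapiens, Homo_gracilis, Hylobates_viridis, Kluyveromyces_bicolor, Macaca_litoralis, Melursus_albus, Nyctereutes_sylvestris, Oryza_vulgaris, Rattus_australis, Sciurus_viridis, Urocyon_nanus.

14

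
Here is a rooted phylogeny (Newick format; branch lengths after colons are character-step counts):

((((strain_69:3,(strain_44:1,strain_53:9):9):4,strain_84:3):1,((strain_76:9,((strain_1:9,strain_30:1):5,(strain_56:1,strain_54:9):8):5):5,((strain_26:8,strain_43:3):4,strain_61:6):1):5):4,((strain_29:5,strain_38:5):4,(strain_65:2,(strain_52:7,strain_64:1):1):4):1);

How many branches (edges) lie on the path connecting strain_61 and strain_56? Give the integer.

6

The MRCA of strain_61 and strain_56 is the node subtending ((strain_76,((strain_1,strain_30),(strain_56,strain_54))),((strain_26,strain_43),strain_61)).
From strain_61 up to that node: 2 branches. From strain_56 up to the same node: 4 branches. Total: 2 + 4 = 6.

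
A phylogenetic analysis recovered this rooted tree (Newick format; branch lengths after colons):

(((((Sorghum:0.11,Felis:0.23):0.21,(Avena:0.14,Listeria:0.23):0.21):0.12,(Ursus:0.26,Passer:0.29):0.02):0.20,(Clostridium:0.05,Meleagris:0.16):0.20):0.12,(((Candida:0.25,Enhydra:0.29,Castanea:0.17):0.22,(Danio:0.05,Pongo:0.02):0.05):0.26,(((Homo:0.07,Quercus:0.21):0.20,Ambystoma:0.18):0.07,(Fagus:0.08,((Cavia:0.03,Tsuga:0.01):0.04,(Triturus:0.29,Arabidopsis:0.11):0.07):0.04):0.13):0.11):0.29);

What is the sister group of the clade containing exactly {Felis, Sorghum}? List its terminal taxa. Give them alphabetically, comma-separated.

Avena, Listeria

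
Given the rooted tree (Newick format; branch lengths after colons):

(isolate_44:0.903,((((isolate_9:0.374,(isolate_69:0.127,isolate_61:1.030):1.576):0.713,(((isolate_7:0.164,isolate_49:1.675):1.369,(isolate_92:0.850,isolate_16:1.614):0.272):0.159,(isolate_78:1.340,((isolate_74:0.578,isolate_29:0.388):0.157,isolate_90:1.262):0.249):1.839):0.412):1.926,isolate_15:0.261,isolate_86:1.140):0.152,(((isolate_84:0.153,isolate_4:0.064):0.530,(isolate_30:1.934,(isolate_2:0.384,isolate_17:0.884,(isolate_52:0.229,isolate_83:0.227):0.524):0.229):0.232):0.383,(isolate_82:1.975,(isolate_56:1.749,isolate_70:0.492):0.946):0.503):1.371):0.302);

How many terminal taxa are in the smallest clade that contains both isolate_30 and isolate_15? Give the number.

23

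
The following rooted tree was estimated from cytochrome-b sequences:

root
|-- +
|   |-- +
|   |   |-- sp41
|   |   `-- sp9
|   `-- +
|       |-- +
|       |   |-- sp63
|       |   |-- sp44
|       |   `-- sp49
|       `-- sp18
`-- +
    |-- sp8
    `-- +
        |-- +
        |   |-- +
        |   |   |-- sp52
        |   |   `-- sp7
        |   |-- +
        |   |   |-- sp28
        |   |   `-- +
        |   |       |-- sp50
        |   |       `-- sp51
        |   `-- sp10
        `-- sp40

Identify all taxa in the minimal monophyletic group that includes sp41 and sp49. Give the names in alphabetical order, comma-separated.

sp18, sp41, sp44, sp49, sp63, sp9

Tracing sp41: it sits inside (sp41,sp9).
Tracing sp49: it sits inside (sp63,sp44,sp49).
The smallest clade enclosing both is ((sp41,sp9),((sp63,sp44,sp49),sp18)); the answer is its 6 terminal taxa in alphabetical order.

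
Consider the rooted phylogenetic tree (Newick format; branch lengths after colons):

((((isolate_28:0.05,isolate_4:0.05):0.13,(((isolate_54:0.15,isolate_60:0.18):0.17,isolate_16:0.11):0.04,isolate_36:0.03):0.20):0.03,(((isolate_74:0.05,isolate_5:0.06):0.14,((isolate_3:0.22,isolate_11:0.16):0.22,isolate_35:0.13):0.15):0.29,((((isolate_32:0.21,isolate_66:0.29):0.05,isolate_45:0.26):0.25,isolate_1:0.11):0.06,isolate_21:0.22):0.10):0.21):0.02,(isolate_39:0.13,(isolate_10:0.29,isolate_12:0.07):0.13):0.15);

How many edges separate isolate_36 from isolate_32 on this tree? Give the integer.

The MRCA of isolate_36 and isolate_32 is the node subtending (((isolate_28,isolate_4),(((isolate_54,isolate_60),isolate_16),isolate_36)),(((isolate_74,isolate_5),((isolate_3,isolate_11),isolate_35)),((((isolate_32,isolate_66),isolate_45),isolate_1),isolate_21))).
From isolate_36 up to that node: 3 branches. From isolate_32 up to the same node: 6 branches. Total: 3 + 6 = 9.

9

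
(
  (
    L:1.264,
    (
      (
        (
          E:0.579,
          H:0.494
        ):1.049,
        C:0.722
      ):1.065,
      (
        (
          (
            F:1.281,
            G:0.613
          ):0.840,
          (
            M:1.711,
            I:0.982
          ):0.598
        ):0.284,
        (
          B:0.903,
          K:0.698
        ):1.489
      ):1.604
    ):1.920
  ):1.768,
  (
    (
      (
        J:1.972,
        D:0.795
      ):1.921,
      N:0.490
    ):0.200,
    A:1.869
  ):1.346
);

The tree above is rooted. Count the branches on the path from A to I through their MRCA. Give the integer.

The MRCA of A and I is the root of the tree.
From A up to that node: 2 branches. From I up to the same node: 6 branches. Total: 2 + 6 = 8.

8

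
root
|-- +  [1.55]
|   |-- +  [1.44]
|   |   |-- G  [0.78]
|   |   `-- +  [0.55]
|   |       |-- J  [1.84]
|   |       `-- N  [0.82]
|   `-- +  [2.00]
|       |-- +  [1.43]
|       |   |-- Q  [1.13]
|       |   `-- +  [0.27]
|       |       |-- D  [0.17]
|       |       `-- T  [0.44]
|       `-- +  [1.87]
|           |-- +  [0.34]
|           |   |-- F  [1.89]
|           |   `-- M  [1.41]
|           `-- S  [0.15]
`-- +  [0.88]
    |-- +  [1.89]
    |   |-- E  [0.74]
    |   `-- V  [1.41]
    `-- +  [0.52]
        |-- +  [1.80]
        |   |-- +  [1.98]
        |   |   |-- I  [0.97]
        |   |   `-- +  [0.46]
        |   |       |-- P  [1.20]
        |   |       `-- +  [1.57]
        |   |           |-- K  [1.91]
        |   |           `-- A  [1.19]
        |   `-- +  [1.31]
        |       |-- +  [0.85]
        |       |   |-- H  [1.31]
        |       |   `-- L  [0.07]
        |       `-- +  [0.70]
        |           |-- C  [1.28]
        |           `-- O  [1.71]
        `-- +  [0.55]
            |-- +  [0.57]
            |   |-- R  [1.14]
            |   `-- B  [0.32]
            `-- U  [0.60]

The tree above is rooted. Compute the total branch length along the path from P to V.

9.26

The path runs P → … → MRCA → … → V; the MRCA is the node subtending ((E,V),(((I,(P,(K,A))),((H,L),(C,O))),((R,B),U))).
Branch lengths along that path: 1.20 + 0.46 + 1.98 + 1.80 + 0.52 + 1.89 + 1.41 = 9.26.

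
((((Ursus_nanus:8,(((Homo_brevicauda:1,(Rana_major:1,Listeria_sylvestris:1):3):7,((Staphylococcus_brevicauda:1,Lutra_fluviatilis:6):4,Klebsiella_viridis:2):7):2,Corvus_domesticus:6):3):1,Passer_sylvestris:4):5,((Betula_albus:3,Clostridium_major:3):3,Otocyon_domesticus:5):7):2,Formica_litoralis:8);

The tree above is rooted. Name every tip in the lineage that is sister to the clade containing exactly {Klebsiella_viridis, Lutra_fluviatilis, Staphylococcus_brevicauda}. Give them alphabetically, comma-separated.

The clade containing exactly {Klebsiella_viridis, Lutra_fluviatilis, Staphylococcus_brevicauda} attaches to the tree at the node subtending ((Homo_brevicauda,(Rana_major,Listeria_sylvestris)),((Staphylococcus_brevicauda,Lutra_fluviatilis),Klebsiella_viridis)).
The other lineage descending from that same node — the sister group — is (Homo_brevicauda,(Rana_major,Listeria_sylvestris)); its 3 tips in alphabetical order are the answer.

Homo_brevicauda, Listeria_sylvestris, Rana_major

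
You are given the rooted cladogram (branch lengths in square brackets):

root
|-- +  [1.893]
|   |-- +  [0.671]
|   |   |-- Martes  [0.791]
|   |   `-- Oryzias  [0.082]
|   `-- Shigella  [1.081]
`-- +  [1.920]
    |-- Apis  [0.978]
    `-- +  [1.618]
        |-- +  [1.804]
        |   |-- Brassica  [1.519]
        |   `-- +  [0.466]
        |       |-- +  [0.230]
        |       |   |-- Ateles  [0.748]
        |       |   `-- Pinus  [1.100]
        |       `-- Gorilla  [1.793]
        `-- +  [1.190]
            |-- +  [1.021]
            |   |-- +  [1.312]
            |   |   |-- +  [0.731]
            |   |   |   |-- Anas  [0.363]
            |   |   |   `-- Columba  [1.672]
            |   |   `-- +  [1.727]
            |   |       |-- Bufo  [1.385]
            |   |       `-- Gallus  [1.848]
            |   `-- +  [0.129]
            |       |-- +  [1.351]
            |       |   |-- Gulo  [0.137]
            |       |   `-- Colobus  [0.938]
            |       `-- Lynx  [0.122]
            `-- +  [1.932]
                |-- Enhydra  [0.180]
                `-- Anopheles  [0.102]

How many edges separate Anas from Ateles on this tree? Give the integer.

The MRCA of Anas and Ateles is the node subtending ((Brassica,((Ateles,Pinus),Gorilla)),((((Anas,Columba),(Bufo,Gallus)),((Gulo,Colobus),Lynx)),(Enhydra,Anopheles))).
From Anas up to that node: 5 branches. From Ateles up to the same node: 4 branches. Total: 5 + 4 = 9.

9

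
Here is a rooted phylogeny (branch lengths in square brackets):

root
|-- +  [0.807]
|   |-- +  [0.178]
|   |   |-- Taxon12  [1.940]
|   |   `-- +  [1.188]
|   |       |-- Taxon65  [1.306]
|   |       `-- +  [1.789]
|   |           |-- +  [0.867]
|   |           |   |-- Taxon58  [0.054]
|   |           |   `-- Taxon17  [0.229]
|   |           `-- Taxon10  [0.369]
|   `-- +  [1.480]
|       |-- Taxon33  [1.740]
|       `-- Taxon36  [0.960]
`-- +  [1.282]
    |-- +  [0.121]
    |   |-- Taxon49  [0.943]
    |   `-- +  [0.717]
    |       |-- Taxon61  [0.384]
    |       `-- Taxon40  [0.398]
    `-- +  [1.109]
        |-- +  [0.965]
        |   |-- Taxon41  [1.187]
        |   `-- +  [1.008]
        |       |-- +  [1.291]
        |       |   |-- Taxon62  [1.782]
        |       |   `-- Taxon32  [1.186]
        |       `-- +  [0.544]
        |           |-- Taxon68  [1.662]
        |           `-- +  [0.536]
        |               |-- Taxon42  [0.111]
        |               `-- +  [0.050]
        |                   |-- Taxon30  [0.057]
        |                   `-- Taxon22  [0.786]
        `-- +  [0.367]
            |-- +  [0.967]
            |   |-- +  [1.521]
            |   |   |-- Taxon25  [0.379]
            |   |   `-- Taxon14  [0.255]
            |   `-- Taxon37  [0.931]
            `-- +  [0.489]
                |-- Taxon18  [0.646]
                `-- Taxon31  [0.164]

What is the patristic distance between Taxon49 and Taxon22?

6.062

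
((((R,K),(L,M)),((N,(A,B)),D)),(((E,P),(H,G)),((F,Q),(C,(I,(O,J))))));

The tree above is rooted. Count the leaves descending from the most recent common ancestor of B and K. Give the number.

8

The MRCA of B and K is the node subtending (((R,K),(L,M)),((N,(A,B)),D)).
That clade contains 8 terminal taxa: A, B, D, K, L, M, N, R.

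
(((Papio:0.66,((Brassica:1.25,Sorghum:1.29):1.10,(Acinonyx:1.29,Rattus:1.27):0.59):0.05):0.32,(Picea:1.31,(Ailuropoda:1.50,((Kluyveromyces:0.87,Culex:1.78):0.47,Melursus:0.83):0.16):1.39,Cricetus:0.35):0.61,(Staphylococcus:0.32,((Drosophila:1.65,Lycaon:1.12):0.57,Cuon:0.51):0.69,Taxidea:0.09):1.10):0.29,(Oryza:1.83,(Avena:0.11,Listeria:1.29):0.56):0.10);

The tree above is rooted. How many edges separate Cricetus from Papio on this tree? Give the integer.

4

The MRCA of Cricetus and Papio is the node subtending ((Papio,((Brassica,Sorghum),(Acinonyx,Rattus))),(Picea,(Ailuropoda,((Kluyveromyces,Culex),Melursus)),Cricetus),(Staphylococcus,((Drosophila,Lycaon),Cuon),Taxidea)).
From Cricetus up to that node: 2 branches. From Papio up to the same node: 2 branches. Total: 2 + 2 = 4.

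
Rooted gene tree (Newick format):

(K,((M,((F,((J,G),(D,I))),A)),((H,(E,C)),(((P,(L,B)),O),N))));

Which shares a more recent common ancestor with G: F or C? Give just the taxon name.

F

The MRCA of G and F subtends (F,((J,G),(D,I))) (5 taxa).
The MRCA of G and C subtends ((M,((F,((J,G),(D,I))),A)),((H,(E,C)),(((P,(L,B)),O),N))) (15 taxa).
The first is nested inside the second, so G shares a more recent common ancestor with F.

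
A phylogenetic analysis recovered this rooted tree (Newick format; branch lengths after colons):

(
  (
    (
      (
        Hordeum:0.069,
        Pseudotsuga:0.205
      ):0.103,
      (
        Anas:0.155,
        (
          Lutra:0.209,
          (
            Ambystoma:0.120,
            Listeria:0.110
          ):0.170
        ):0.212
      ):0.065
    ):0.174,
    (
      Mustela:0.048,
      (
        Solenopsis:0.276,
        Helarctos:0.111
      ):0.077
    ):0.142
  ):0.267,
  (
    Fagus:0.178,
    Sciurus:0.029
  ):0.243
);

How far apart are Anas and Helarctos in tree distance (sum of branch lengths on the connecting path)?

The path runs Anas → … → MRCA → … → Helarctos; the MRCA is the node subtending (((Hordeum,Pseudotsuga),(Anas,(Lutra,(Ambystoma,Listeria)))),(Mustela,(Solenopsis,Helarctos))).
Branch lengths along that path: 0.155 + 0.065 + 0.174 + 0.142 + 0.077 + 0.111 = 0.724.

0.724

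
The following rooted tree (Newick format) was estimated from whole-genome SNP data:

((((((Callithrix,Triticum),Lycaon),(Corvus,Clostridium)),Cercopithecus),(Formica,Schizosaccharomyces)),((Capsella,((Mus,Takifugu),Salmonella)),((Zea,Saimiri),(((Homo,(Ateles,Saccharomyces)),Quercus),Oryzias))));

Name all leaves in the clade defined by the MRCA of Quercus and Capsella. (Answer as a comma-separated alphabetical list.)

Tracing Quercus: it sits inside ((Homo,(Ateles,Saccharomyces)),Quercus).
Tracing Capsella: it sits inside (Capsella,((Mus,Takifugu),Salmonella)).
The smallest clade enclosing both is ((Capsella,((Mus,Takifugu),Salmonella)),((Zea,Saimiri),(((Homo,(Ateles,Saccharomyces)),Quercus),Oryzias))); the answer is its 11 terminal taxa in alphabetical order.

Ateles, Capsella, Homo, Mus, Oryzias, Quercus, Saccharomyces, Saimiri, Salmonella, Takifugu, Zea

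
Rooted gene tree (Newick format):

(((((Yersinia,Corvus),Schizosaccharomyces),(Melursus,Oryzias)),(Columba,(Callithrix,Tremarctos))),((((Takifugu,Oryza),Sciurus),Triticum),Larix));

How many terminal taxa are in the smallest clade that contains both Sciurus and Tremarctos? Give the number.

The MRCA of Sciurus and Tremarctos is the root, so the clade is the entire tree.
That clade contains 13 terminal taxa: Callithrix, Columba, Corvus, Larix, Melursus, Oryza, Oryzias, Schizosaccharomyces, Sciurus, Takifugu, Tremarctos, Triticum, Yersinia.

13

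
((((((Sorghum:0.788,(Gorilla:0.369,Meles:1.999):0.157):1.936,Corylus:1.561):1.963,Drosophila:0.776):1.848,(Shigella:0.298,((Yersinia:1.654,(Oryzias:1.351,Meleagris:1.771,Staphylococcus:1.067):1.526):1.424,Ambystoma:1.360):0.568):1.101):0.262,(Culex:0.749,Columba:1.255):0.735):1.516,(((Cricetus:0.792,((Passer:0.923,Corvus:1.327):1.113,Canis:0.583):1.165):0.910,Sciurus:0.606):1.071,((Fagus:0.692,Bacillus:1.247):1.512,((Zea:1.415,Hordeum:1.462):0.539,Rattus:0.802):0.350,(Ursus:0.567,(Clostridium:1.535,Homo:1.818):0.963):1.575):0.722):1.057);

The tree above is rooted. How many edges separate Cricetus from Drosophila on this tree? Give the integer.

8

The MRCA of Cricetus and Drosophila is the root of the tree.
From Cricetus up to that node: 4 branches. From Drosophila up to the same node: 4 branches. Total: 4 + 4 = 8.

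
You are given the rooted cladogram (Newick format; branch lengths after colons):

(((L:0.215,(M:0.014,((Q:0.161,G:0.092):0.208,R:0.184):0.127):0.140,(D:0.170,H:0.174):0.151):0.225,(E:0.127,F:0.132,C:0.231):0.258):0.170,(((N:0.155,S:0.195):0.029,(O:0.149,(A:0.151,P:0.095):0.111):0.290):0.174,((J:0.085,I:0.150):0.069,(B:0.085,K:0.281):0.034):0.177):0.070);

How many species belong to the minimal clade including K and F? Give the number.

19

The MRCA of K and F is the root, so the clade is the entire tree.
That clade contains 19 terminal taxa: A, B, C, D, E, F, G, H, I, J, K, L, M, N, O, P, Q, R, S.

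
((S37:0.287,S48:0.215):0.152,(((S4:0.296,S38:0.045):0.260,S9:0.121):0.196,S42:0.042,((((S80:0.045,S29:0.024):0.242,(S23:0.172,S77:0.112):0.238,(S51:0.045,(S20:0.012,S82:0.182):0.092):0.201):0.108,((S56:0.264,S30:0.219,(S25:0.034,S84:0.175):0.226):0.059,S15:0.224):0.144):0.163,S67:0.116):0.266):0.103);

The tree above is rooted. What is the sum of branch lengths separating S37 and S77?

1.429

The path runs S37 → … → MRCA → … → S77; the MRCA is the root of the tree.
Branch lengths along that path: 0.287 + 0.152 + 0.103 + 0.266 + 0.163 + 0.108 + 0.238 + 0.112 = 1.429.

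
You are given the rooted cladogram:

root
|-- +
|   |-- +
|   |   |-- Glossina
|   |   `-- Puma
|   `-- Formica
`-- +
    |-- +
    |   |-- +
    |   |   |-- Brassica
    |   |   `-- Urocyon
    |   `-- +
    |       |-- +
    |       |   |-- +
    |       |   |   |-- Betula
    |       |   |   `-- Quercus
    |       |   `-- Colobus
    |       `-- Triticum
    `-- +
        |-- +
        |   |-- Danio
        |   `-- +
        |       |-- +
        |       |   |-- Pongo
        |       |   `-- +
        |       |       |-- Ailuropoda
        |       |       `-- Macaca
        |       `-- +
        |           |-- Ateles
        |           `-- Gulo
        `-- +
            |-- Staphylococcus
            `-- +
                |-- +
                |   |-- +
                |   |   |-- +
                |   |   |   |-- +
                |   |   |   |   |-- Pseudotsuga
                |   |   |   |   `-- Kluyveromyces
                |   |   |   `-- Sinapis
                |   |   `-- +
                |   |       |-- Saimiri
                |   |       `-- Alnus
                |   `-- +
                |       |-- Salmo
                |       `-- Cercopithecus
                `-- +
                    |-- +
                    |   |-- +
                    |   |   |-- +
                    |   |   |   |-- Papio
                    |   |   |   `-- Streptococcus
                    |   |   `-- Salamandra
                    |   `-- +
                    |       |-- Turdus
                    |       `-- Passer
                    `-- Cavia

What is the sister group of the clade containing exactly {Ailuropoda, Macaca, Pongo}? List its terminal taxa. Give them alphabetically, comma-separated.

Ateles, Gulo

The clade containing exactly {Ailuropoda, Macaca, Pongo} attaches to the tree at the node subtending ((Pongo,(Ailuropoda,Macaca)),(Ateles,Gulo)).
The other lineage descending from that same node — the sister group — is (Ateles,Gulo); its 2 tips in alphabetical order are the answer.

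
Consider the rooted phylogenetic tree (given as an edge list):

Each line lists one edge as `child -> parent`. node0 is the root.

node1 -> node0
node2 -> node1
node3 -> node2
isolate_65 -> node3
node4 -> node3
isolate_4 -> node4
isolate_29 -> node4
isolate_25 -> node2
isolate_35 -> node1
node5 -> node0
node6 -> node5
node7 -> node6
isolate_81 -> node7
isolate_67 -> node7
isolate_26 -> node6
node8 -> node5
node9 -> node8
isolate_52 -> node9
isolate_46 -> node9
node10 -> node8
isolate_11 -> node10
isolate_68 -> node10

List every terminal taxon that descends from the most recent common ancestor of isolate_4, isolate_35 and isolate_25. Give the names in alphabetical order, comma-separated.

isolate_25, isolate_29, isolate_35, isolate_4, isolate_65

Tracing isolate_4: it sits inside (isolate_4,isolate_29).
Tracing isolate_35: it sits inside (((isolate_65,(isolate_4,isolate_29)),isolate_25),isolate_35).
Tracing isolate_25: it sits inside ((isolate_65,(isolate_4,isolate_29)),isolate_25).
The smallest clade enclosing all 3 is (((isolate_65,(isolate_4,isolate_29)),isolate_25),isolate_35); the answer is its 5 terminal taxa in alphabetical order.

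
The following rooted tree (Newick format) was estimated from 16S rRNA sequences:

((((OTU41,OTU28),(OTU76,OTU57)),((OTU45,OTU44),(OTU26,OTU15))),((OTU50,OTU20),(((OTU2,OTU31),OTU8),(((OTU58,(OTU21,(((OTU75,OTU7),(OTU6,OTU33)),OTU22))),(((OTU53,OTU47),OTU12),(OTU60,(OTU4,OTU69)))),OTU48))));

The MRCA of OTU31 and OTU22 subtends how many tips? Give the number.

17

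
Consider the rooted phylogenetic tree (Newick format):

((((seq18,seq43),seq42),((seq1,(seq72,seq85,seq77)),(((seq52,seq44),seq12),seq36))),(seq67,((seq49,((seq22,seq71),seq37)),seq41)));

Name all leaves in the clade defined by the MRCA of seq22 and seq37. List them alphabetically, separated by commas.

seq22, seq37, seq71

Tracing seq22: it sits inside (seq22,seq71).
Tracing seq37: it sits inside ((seq22,seq71),seq37).
The smallest clade enclosing both is ((seq22,seq71),seq37); the answer is its 3 terminal taxa in alphabetical order.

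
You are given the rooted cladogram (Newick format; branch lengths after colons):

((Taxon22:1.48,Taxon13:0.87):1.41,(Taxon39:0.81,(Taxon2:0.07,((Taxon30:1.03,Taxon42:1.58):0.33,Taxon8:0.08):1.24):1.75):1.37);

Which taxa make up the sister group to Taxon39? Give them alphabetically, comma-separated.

Taxon2, Taxon30, Taxon42, Taxon8

Taxon39 attaches to the tree at the node subtending (Taxon39,(Taxon2,((Taxon30,Taxon42),Taxon8))).
The other lineage descending from that same node — the sister group — is (Taxon2,((Taxon30,Taxon42),Taxon8)); its 4 tips in alphabetical order are the answer.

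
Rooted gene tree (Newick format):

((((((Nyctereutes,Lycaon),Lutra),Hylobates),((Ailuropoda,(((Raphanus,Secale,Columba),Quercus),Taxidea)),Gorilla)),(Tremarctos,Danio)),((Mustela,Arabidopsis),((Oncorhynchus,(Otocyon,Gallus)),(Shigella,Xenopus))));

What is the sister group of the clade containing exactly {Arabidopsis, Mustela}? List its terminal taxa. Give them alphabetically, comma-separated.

Gallus, Oncorhynchus, Otocyon, Shigella, Xenopus

The clade containing exactly {Arabidopsis, Mustela} attaches to the tree at the node subtending ((Mustela,Arabidopsis),((Oncorhynchus,(Otocyon,Gallus)),(Shigella,Xenopus))).
The other lineage descending from that same node — the sister group — is ((Oncorhynchus,(Otocyon,Gallus)),(Shigella,Xenopus)); its 5 tips in alphabetical order are the answer.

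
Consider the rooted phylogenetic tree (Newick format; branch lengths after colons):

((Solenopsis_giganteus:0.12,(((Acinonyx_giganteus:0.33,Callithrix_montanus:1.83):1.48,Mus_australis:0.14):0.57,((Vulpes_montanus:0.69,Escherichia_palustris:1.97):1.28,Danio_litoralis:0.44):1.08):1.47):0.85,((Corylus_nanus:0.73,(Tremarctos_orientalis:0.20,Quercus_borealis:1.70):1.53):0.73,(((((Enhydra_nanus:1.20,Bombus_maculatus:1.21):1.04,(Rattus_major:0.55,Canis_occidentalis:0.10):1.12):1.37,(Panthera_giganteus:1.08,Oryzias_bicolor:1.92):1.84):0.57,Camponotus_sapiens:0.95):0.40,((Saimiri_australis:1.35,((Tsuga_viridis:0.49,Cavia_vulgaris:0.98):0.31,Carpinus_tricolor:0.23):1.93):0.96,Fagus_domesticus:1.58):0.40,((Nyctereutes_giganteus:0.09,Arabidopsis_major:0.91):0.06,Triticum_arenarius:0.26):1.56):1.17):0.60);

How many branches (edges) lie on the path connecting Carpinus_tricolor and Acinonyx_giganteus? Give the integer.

The MRCA of Carpinus_tricolor and Acinonyx_giganteus is the root of the tree.
From Carpinus_tricolor up to that node: 6 branches. From Acinonyx_giganteus up to the same node: 5 branches. Total: 6 + 5 = 11.

11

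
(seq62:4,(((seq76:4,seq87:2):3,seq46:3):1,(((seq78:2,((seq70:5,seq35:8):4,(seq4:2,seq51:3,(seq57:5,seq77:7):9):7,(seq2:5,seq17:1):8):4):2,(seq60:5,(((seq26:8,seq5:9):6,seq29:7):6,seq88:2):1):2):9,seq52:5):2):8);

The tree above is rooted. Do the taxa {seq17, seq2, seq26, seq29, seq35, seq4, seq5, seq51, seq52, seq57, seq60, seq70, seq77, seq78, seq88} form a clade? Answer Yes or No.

Yes

The most recent common ancestor of these taxa subtends (((seq78,((seq70,seq35),(seq4,seq51,(seq57,seq77)),(seq2,seq17))),(seq60,(((seq26,seq5),seq29),seq88))),seq52).
That clade has exactly 15 tips — every listed taxon and nothing else — so the group is monophyletic.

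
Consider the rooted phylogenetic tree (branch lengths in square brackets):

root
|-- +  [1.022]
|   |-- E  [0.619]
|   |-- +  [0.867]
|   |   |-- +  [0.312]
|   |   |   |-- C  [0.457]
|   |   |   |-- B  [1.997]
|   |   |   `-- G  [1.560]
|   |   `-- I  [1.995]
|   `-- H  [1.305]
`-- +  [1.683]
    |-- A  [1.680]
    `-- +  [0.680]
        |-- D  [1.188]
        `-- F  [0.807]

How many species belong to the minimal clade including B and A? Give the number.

9

The MRCA of B and A is the root, so the clade is the entire tree.
That clade contains 9 terminal taxa: A, B, C, D, E, F, G, H, I.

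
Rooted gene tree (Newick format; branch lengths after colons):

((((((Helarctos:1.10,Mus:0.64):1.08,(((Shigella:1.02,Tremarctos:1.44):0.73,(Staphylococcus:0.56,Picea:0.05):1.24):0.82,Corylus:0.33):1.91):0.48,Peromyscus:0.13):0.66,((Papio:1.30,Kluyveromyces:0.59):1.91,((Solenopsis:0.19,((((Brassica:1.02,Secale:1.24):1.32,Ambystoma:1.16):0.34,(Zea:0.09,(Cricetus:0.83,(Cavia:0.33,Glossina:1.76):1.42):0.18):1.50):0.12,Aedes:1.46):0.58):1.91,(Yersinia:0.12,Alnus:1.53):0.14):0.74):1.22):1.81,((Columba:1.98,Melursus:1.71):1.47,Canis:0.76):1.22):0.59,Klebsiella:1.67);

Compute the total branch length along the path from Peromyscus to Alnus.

4.42

The path runs Peromyscus → … → MRCA → … → Alnus; the MRCA is the node subtending ((((Helarctos,Mus),(((Shigella,Tremarctos),(Staphylococcus,Picea)),Corylus)),Peromyscus),((Papio,Kluyveromyces),((Solenopsis,((((Brassica,Secale),Ambystoma),(Zea,(Cricetus,(Cavia,Glossina)))),Aedes)),(Yersinia,Alnus)))).
Branch lengths along that path: 0.13 + 0.66 + 1.22 + 0.74 + 0.14 + 1.53 = 4.42.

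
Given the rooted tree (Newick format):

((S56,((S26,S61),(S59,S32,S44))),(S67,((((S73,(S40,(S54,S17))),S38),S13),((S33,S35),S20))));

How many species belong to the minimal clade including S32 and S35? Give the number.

The MRCA of S32 and S35 is the root, so the clade is the entire tree.
That clade contains 16 terminal taxa: S13, S17, S20, S26, S32, S33, S35, S38, S40, S44, S54, S56, S59, S61, S67, S73.

16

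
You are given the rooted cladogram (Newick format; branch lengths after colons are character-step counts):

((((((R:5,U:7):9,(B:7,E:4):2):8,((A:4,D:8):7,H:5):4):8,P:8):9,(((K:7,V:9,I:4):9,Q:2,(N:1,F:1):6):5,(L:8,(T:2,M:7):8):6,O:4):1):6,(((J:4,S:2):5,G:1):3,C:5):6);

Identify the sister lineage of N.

F

N attaches to the tree at the node subtending (N,F).
The other lineage descending from that same node — the sister group — is the single tip F.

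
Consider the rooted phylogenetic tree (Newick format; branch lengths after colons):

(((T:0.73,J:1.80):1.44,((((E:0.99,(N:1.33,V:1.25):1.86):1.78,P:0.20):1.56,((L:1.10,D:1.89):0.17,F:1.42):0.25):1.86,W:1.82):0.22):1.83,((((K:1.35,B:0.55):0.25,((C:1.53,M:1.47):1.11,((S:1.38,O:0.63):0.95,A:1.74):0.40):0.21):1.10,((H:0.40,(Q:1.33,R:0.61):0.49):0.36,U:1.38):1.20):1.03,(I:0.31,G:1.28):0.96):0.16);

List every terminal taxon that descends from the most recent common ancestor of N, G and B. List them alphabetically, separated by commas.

Tracing N: it sits inside (N,V).
Tracing G: it sits inside (I,G).
Tracing B: it sits inside (K,B).
The smallest clade enclosing all 3 is the whole tree (their MRCA is the root), so the answer is all 23 tips in alphabetical order.

A, B, C, D, E, F, G, H, I, J, K, L, M, N, O, P, Q, R, S, T, U, V, W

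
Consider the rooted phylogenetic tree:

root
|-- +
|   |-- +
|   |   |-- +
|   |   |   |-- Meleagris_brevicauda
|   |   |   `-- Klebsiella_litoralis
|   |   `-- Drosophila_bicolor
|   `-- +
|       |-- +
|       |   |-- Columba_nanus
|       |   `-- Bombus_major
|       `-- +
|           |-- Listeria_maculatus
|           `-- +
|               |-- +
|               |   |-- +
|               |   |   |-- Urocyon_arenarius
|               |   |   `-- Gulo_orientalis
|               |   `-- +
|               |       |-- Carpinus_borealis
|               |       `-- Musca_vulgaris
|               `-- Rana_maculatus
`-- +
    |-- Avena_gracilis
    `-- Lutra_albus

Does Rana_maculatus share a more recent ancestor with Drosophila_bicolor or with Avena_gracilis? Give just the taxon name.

The MRCA of Rana_maculatus and Drosophila_bicolor subtends (((Meleagris_brevicauda,Klebsiella_litoralis),Drosophila_bicolor),((Columba_nanus,Bombus_major),(Listeria_maculatus,(((Urocyon_arenarius,Gulo_orientalis),(Carpinus_borealis,Musca_vulgaris)),Rana_maculatus)))) (11 taxa).
The MRCA of Rana_maculatus and Avena_gracilis is the root, subtending the entire tree (13 taxa).
The first is nested inside the second, so Rana_maculatus shares a more recent common ancestor with Drosophila_bicolor.

Drosophila_bicolor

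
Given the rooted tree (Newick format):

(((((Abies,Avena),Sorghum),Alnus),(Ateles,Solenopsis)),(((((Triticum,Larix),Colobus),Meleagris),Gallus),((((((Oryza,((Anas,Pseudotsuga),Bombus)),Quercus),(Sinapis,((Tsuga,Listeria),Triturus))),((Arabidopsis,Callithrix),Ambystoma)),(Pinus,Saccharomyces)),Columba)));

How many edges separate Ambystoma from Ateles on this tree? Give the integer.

9

The MRCA of Ambystoma and Ateles is the root of the tree.
From Ambystoma up to that node: 6 branches. From Ateles up to the same node: 3 branches. Total: 6 + 3 = 9.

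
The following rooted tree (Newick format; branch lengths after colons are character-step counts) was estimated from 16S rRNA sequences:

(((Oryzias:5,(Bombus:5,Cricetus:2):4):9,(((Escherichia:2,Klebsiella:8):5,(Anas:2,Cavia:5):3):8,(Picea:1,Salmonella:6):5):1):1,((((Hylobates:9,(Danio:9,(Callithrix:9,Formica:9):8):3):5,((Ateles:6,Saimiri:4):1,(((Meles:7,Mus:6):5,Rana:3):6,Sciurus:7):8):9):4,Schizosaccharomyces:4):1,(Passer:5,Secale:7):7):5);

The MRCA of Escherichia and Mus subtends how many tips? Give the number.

The MRCA of Escherichia and Mus is the root, so the clade is the entire tree.
That clade contains 22 terminal taxa: Anas, Ateles, Bombus, Callithrix, Cavia, Cricetus, Danio, Escherichia, Formica, Hylobates, Klebsiella, Meles, Mus, Oryzias, Passer, Picea, Rana, Saimiri, Salmonella, Schizosaccharomyces, Sciurus, Secale.

22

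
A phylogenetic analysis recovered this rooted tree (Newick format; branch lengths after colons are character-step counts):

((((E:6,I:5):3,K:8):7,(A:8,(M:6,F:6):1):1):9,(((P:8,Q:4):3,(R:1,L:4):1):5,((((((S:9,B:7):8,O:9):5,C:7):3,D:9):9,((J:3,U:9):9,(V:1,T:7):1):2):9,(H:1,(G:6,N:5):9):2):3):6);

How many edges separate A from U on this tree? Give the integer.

The MRCA of A and U is the root of the tree.
From A up to that node: 3 branches. From U up to the same node: 6 branches. Total: 3 + 6 = 9.

9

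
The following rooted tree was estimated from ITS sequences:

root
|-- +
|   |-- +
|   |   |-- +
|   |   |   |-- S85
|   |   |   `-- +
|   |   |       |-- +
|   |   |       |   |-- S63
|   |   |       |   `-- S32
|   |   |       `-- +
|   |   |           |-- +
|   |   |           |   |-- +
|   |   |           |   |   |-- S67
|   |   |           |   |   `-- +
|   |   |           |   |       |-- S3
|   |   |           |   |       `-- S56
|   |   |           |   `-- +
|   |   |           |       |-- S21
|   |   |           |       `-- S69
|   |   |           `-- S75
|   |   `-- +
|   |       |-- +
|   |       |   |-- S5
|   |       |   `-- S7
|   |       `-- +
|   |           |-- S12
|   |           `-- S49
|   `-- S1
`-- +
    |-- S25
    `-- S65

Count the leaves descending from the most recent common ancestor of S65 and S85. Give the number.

16

The MRCA of S65 and S85 is the root, so the clade is the entire tree.
That clade contains 16 terminal taxa: S1, S12, S21, S25, S3, S32, S49, S5, S56, S63, S65, S67, S69, S7, S75, S85.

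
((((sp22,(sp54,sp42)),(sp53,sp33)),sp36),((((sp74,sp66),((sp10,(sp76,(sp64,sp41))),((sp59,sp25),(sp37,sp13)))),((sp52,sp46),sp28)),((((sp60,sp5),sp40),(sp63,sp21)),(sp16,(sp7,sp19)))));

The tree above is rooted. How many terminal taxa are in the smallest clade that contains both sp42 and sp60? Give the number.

The MRCA of sp42 and sp60 is the root, so the clade is the entire tree.
That clade contains 27 terminal taxa: sp10, sp13, sp16, sp19, sp21, sp22, sp25, sp28, sp33, sp36, sp37, sp40, sp41, sp42, sp46, sp5, sp52, sp53, sp54, sp59, sp60, sp63, sp64, sp66, sp7, sp74, sp76.

27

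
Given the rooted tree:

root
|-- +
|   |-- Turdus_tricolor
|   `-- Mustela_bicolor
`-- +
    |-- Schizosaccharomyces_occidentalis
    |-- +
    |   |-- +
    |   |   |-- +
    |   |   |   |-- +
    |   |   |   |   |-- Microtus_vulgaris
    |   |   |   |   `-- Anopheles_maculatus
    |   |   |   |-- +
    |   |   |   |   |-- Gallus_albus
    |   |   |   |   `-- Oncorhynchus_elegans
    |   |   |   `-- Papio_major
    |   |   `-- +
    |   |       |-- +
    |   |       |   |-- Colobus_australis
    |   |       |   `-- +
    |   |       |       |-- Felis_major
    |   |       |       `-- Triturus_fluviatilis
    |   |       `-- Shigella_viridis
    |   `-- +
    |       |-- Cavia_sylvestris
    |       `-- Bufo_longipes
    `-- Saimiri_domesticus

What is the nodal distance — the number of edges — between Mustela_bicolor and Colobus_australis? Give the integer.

The MRCA of Mustela_bicolor and Colobus_australis is the root of the tree.
From Mustela_bicolor up to that node: 2 branches. From Colobus_australis up to the same node: 6 branches. Total: 2 + 6 = 8.

8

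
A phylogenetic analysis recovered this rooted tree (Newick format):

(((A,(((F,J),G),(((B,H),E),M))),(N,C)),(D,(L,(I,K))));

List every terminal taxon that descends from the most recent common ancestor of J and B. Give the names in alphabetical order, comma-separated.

Tracing J: it sits inside (F,J).
Tracing B: it sits inside (B,H).
The smallest clade enclosing both is (((F,J),G),(((B,H),E),M)); the answer is its 7 terminal taxa in alphabetical order.

B, E, F, G, H, J, M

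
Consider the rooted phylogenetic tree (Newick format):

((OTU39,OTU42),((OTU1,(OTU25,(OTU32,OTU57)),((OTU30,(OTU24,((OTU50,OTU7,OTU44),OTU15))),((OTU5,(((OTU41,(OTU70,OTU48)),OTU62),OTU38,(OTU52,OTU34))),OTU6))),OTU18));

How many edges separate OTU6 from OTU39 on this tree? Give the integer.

7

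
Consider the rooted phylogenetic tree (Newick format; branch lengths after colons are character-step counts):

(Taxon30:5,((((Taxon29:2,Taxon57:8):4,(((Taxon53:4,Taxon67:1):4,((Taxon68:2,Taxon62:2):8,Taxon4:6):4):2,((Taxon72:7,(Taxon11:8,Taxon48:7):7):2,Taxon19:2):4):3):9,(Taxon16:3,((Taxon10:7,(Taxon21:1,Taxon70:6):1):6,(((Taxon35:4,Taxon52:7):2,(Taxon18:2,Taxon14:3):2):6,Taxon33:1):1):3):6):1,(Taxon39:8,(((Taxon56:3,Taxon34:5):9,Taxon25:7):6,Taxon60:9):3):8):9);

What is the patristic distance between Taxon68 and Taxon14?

49

The path runs Taxon68 → … → MRCA → … → Taxon14; the MRCA is the node subtending (((Taxon29,Taxon57),(((Taxon53,Taxon67),((Taxon68,Taxon62),Taxon4)),((Taxon72,(Taxon11,Taxon48)),Taxon19))),(Taxon16,((Taxon10,(Taxon21,Taxon70)),(((Taxon35,Taxon52),(Taxon18,Taxon14)),Taxon33)))).
Branch lengths along that path: 2 + 8 + 4 + 2 + 3 + 9 + 6 + 3 + 1 + 6 + 2 + 3 = 49.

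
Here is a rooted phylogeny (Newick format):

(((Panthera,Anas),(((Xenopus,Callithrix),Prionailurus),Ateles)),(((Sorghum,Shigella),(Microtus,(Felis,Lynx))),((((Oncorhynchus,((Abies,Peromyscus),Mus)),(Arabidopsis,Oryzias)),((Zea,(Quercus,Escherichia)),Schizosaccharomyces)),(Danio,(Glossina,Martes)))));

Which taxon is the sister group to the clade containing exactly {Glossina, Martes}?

The clade containing exactly {Glossina, Martes} attaches to the tree at the node subtending (Danio,(Glossina,Martes)).
The other lineage descending from that same node — the sister group — is the single tip Danio.

Danio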